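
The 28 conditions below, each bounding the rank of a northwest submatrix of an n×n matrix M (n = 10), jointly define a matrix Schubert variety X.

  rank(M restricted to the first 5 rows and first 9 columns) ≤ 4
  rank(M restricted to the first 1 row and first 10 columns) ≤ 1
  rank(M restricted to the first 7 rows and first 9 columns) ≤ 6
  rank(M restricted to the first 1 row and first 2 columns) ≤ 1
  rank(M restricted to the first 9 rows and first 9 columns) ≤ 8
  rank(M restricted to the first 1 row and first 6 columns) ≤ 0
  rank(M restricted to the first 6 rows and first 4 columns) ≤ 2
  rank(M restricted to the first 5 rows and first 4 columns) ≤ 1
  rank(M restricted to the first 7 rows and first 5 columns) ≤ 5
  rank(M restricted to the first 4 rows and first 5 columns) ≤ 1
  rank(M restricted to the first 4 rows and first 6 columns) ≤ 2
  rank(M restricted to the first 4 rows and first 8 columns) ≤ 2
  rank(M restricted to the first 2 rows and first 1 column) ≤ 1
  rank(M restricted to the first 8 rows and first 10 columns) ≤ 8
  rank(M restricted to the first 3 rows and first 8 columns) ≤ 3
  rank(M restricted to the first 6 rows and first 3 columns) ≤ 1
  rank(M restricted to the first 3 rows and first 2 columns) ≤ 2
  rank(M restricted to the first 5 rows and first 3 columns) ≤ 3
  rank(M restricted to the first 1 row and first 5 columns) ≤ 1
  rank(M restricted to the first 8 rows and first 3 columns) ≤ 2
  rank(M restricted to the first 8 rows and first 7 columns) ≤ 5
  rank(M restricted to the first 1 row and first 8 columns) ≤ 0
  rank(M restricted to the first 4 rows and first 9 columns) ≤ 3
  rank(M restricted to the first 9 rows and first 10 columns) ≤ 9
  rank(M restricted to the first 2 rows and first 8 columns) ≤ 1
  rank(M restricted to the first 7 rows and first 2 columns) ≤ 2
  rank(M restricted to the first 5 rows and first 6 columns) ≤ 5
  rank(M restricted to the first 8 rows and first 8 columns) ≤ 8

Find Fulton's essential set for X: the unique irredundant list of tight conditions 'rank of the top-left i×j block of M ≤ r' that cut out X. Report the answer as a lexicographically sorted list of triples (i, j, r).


The tightest implied rank at each (i,j), from the 28 conditions:

  0  0  0  0  0  0  0  0  1  1
  1  1  1  1  1  1  1  1  2  2
  1  1  1  1  1  2  2  2  3  3
  1  1  1  1  1  2  2  2  3  4
  1  1  1  1  2  3  3  3  4  5
  1  1  1  2  3  4  4  4  5  6
  1  2  2  3  4  5  5  5  6  7
  1  2  2  3  4  5  5  6  7  8
  1  2  3  4  5  6  6  7  8  9
  1  2  3  4  5  6  7  8  9  10

so w = (9, 1, 6, 10, 5, 4, 2, 8, 3, 7).

7 SE-corners of the 25-cell Rothe diagram give Ess(w):

[(1, 8, 0), (4, 5, 1), (4, 8, 2), (5, 4, 1), (6, 3, 1), (8, 3, 2), (8, 7, 5)]


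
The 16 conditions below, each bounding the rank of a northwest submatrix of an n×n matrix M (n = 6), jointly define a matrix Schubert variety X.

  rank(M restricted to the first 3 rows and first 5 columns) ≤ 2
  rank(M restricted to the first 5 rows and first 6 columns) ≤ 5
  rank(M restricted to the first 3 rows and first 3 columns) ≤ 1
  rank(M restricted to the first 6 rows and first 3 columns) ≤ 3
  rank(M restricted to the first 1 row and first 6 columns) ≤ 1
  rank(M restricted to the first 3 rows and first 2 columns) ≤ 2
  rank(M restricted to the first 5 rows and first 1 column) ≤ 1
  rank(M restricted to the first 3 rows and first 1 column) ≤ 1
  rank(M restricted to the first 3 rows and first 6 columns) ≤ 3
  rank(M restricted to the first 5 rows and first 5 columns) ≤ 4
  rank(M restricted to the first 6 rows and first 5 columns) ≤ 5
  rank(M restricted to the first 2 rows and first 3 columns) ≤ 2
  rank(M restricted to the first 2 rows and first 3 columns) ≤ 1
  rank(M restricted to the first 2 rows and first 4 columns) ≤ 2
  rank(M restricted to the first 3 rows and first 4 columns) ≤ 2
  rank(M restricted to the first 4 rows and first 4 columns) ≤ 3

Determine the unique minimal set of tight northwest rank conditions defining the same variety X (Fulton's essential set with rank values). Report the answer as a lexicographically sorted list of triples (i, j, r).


Rank table r_w(6×6) implied by the 16 constraints:

  1 | 1 | 1 | 1 | 1 | 1
  1 | 1 | 1 | 2 | 2 | 2
  1 | 1 | 1 | 2 | 2 | 3
  1 | 2 | 2 | 3 | 3 | 4
  1 | 2 | 3 | 4 | 4 | 5
  1 | 2 | 3 | 4 | 5 | 6

second differences of R give the permutation w = (1, 4, 6, 2, 3, 5).

Rothe diagram D(w) (5 cells), 2 SE-corners (essential conditions):

[(3, 3, 1), (3, 5, 2)]


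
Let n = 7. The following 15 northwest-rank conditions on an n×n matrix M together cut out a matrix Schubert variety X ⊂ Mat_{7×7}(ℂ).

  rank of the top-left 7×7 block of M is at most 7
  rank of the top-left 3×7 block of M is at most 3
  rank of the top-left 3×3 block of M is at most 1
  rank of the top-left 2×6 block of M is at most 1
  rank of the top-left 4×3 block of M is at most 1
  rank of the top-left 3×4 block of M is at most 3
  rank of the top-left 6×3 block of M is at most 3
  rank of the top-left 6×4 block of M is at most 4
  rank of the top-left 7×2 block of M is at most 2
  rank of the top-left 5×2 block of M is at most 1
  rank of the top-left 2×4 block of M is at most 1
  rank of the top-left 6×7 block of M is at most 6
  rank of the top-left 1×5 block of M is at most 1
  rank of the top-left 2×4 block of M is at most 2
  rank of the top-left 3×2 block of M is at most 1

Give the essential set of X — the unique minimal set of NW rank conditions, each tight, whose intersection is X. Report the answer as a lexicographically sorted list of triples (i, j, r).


Propagating the 15 rank bounds to every northwest block:

  row 1: 1, 1, 1, 1, 1, 1, 1
  row 2: 1, 1, 1, 1, 1, 1, 2
  row 3: 1, 1, 1, 2, 2, 2, 3
  row 4: 1, 1, 1, 2, 3, 3, 4
  row 5: 1, 1, 2, 3, 4, 4, 5
  row 6: 1, 2, 3, 4, 5, 5, 6
  row 7: 1, 2, 3, 4, 5, 6, 7

reading off 1-entries of Δ²R: w = (1, 7, 4, 5, 3, 2, 6).

D(w) has 10 cells with 3 SE-corners; essential set:

[(2, 6, 1), (4, 3, 1), (5, 2, 1)]


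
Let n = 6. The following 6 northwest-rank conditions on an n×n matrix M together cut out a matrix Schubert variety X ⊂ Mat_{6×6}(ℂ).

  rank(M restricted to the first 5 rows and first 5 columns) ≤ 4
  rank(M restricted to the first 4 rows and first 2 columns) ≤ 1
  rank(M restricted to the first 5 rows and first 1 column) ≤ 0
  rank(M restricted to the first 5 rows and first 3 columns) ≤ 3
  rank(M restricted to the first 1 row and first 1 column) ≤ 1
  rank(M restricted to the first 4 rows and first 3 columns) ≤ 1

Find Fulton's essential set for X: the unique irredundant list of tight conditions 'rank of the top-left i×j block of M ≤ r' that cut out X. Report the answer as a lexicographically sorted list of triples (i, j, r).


Computing R[i][j] = min implied NW-rank bound (n=6, 6 conditions):

  R[1]: 0, 1, 1, 1, 1, 1
  R[2]: 0, 1, 1, 2, 2, 2
  R[3]: 0, 1, 1, 2, 3, 3
  R[4]: 0, 1, 1, 2, 3, 4
  R[5]: 0, 1, 2, 3, 4, 5
  R[6]: 1, 2, 3, 4, 5, 6

hence w(1..6) = (2, 4, 5, 6, 3, 1).

D(w) has 8 cells with 2 SE-corners; essential set:

[(4, 3, 1), (5, 1, 0)]


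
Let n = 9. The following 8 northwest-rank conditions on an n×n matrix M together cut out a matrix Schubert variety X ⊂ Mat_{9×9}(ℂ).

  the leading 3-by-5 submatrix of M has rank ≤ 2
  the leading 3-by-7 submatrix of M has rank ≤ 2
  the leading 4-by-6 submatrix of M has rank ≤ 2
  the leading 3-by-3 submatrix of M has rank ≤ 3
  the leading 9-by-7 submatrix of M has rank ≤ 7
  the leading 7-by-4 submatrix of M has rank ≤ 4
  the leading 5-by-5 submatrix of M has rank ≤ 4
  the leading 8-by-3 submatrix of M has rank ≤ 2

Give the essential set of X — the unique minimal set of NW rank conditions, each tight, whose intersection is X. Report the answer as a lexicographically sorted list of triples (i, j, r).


Rank table r_w(9×9) implied by the 8 constraints:

  R[1]: 1, 1, 1, 1, 1, 1, 1, 1, 1
  R[2]: 1, 2, 2, 2, 2, 2, 2, 2, 2
  R[3]: 1, 2, 2, 2, 2, 2, 2, 3, 3
  R[4]: 1, 2, 2, 2, 2, 2, 3, 4, 4
  R[5]: 1, 2, 2, 3, 3, 3, 4, 5, 5
  R[6]: 1, 2, 2, 3, 4, 4, 5, 6, 6
  R[7]: 1, 2, 2, 3, 4, 5, 6, 7, 7
  R[8]: 1, 2, 2, 3, 4, 5, 6, 7, 8
  R[9]: 1, 2, 3, 4, 5, 6, 7, 8, 9

reading off 1-entries of Δ²R: w = (1, 2, 8, 7, 4, 5, 6, 9, 3).

Rothe diagram D(w) (13 cells), 3 SE-corners (essential conditions):

[(3, 7, 2), (4, 6, 2), (8, 3, 2)]


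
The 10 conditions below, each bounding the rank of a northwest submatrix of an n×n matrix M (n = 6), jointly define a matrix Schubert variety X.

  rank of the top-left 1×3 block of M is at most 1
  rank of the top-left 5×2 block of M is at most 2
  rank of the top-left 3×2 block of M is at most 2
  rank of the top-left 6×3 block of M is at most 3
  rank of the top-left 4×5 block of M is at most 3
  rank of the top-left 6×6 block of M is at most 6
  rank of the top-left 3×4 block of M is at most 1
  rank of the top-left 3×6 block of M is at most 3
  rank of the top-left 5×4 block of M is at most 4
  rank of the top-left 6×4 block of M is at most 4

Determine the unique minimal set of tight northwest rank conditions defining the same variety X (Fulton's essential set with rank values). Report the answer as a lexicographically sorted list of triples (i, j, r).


The tightest implied rank at each (i,j), from the 10 conditions:

  row 1: 1 | 1 | 1 | 1 | 1 | 1
  row 2: 1 | 1 | 1 | 1 | 2 | 2
  row 3: 1 | 1 | 1 | 1 | 2 | 3
  row 4: 1 | 2 | 2 | 2 | 3 | 4
  row 5: 1 | 2 | 3 | 3 | 4 | 5
  row 6: 1 | 2 | 3 | 4 | 5 | 6

the unique w with this rank table is (1, 5, 6, 2, 3, 4).

1 SE-corner of the 6-cell Rothe diagram gives Ess(w):

[(3, 4, 1)]


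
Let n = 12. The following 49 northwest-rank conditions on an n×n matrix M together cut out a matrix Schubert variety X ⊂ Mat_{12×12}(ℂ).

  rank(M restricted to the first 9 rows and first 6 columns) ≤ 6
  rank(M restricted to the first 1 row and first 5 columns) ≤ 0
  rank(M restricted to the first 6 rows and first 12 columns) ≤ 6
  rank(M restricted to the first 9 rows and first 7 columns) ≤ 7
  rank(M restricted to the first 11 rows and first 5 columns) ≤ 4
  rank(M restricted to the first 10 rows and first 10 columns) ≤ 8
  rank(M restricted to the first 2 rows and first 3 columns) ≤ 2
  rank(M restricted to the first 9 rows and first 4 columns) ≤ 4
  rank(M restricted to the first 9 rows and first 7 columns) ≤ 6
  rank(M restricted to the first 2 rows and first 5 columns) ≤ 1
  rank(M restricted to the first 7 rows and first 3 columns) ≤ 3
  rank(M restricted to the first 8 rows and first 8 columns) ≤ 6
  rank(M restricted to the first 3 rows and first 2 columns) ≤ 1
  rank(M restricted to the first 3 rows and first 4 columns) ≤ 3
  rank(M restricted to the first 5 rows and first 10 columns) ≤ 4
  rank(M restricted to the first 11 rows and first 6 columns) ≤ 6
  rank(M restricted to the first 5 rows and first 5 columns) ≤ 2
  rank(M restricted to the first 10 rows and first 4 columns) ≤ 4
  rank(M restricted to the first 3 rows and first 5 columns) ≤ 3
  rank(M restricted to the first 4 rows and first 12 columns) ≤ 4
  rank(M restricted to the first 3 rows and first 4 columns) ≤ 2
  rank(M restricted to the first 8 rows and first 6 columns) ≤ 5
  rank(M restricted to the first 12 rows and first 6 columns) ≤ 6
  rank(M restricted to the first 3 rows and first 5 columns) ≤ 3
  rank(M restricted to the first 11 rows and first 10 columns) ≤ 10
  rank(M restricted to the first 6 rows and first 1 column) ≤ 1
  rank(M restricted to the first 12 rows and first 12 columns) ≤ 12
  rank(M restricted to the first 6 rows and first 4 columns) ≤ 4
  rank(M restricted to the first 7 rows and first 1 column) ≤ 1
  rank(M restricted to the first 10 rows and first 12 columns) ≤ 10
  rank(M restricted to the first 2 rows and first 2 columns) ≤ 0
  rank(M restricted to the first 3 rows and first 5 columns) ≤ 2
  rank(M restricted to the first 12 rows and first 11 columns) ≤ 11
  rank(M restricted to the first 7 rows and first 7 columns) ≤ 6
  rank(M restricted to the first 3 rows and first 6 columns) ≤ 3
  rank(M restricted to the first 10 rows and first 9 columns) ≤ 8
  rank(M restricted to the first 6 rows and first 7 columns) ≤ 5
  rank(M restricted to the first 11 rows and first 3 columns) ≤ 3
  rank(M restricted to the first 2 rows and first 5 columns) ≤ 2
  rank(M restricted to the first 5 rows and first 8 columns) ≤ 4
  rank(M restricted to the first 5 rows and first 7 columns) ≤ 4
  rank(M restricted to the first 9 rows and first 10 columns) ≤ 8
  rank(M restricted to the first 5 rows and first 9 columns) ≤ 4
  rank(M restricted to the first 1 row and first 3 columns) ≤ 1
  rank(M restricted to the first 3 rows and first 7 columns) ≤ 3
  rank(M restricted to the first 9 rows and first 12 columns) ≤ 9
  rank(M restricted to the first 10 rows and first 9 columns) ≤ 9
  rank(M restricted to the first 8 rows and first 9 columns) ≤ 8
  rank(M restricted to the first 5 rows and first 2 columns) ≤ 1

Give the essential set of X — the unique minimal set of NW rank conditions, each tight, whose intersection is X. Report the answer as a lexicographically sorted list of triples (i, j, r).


The tightest implied rank at each (i,j), from the 49 conditions:

  R[1]: 0  0  0  0  0  1  1  1  1  1  1  1
  R[2]: 0  0  1  1  1  2  2  2  2  2  2  2
  R[3]: 1  1  2  2  2  3  3  3  3  3  3  3
  R[4]: 1  1  2  2  2  3  4  4  4  4  4  4
  R[5]: 1  1  2  2  2  3  4  4  4  4  5  5
  R[6]: 1  2  3  3  3  4  5  5  5  5  6  6
  R[7]: 1  2  3  4  4  5  6  6  6  6  7  7
  R[8]: 1  2  3  4  4  5  6  6  7  7  8  8
  R[9]: 1  2  3  4  4  5  6  7  8  8  9  9
  R[10]: 1  2  3  4  4  5  6  7  8  8  9  10
  R[11]: 1  2  3  4  4  5  6  7  8  9  10  11
  R[12]: 1  2  3  4  5  6  7  8  9  10  11  12

the unique w with this rank table is (6, 3, 1, 7, 11, 2, 4, 9, 8, 12, 10, 5).

8 SE-corners of the 22-cell Rothe diagram give Ess(w):

[(1, 5, 0), (2, 2, 0), (5, 2, 1), (5, 5, 2), (5, 10, 4), (8, 8, 6), (10, 10, 8), (11, 5, 4)]


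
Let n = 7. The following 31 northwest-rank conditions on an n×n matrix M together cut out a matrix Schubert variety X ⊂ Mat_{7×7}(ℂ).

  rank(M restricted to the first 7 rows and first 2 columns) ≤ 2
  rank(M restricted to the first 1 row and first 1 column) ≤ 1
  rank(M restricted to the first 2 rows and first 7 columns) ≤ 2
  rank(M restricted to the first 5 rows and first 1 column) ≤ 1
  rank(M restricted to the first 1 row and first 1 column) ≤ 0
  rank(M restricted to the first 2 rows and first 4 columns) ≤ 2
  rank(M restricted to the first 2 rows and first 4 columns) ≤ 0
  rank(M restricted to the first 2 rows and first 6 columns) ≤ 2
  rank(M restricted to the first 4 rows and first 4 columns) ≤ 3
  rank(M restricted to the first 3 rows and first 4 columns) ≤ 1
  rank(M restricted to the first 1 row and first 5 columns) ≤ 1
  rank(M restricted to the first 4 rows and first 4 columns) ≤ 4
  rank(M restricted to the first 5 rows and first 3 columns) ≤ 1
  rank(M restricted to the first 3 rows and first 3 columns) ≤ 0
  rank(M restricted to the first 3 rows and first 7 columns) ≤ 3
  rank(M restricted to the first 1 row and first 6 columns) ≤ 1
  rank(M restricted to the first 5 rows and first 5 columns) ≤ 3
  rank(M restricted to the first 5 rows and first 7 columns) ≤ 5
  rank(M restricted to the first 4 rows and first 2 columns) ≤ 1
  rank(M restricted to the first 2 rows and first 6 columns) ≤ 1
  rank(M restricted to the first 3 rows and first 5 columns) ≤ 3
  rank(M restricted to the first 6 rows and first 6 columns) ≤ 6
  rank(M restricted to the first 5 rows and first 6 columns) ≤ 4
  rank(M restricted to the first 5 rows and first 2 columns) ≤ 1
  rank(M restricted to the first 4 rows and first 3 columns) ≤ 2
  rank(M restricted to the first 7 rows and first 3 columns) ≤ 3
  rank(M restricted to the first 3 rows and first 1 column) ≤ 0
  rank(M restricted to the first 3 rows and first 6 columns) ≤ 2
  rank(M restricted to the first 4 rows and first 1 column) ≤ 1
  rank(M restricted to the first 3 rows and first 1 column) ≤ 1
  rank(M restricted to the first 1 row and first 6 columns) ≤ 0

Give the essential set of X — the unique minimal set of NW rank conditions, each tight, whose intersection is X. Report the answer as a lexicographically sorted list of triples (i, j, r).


Recovering R(i,j) via the rank-extension bound from the 31 conditions:

  0, 0, 0, 0, 0, 0, 1
  0, 0, 0, 0, 1, 1, 2
  0, 0, 0, 1, 2, 2, 3
  1, 1, 1, 2, 3, 3, 4
  1, 1, 1, 2, 3, 4, 5
  1, 2, 2, 3, 4, 5, 6
  1, 2, 3, 4, 5, 6, 7

the unique w with this rank table is (7, 5, 4, 1, 6, 2, 3).

ℓ(w)=15; the 4 essential cells (i,j,r):

[(1, 6, 0), (2, 4, 0), (3, 3, 0), (5, 3, 1)]


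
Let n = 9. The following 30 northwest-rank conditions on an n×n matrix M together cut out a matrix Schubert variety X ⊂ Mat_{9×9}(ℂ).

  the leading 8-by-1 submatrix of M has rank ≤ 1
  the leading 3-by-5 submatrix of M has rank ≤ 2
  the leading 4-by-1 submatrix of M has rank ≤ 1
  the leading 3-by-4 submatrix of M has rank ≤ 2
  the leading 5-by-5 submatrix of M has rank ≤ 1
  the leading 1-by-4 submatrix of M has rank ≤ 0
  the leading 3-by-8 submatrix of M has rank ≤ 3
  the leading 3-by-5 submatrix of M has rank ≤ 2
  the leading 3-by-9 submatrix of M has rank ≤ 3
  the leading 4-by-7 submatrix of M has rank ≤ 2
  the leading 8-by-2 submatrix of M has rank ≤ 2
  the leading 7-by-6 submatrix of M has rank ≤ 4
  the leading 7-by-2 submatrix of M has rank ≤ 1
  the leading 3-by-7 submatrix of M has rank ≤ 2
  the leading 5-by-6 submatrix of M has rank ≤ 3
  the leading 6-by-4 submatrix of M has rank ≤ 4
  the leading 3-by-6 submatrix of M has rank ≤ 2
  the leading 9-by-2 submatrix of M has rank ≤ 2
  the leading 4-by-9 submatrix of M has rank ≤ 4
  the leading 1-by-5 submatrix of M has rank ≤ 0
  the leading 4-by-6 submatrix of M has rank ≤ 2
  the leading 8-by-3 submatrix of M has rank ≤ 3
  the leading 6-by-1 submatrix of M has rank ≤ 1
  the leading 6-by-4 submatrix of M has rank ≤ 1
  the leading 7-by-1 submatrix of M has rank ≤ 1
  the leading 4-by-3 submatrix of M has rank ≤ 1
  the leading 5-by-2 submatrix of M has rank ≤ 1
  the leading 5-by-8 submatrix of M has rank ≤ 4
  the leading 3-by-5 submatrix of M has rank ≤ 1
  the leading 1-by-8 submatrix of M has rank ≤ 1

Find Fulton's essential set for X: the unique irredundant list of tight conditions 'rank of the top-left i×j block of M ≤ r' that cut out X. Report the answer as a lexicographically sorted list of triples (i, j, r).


Reconstructing r_w from the 30 given conditions:

  0 0 0 0 0 1 1 1 1
  1 1 1 1 1 2 2 2 2
  1 1 1 1 1 2 2 3 3
  1 1 1 1 1 2 2 3 4
  1 1 1 1 1 2 3 4 5
  1 1 1 1 2 3 4 5 6
  1 1 2 2 3 4 5 6 7
  1 2 3 3 4 5 6 7 8
  1 2 3 4 5 6 7 8 9

reading off 1-entries of Δ²R: w = (6, 1, 8, 9, 7, 5, 3, 2, 4).

Rothe diagram D(w) (23 cells), 5 SE-corners (essential conditions):

[(1, 5, 0), (4, 7, 2), (5, 5, 1), (6, 4, 1), (7, 2, 1)]


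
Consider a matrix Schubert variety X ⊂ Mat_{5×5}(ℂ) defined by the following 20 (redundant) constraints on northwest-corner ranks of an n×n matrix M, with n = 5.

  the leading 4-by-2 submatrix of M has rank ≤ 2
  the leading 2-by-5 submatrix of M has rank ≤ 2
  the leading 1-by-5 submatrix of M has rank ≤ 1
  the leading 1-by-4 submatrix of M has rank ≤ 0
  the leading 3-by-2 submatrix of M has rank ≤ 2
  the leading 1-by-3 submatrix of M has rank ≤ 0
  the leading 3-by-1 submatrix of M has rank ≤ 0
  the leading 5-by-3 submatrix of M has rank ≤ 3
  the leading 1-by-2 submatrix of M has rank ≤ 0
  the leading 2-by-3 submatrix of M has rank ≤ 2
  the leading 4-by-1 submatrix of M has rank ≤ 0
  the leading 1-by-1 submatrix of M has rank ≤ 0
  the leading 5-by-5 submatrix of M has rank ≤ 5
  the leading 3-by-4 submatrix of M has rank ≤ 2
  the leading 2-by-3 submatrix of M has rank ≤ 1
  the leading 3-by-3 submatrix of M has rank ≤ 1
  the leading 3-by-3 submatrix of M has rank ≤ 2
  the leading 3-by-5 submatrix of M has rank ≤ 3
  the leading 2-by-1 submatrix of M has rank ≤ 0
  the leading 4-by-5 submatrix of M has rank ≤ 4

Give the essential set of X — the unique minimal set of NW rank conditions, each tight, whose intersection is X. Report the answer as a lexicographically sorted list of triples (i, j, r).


Propagating the 20 rank bounds to every northwest block:

  R[1]: 0 0 0 0 1
  R[2]: 0 1 1 1 2
  R[3]: 0 1 1 2 3
  R[4]: 0 1 2 3 4
  R[5]: 1 2 3 4 5

hence w(1..5) = (5, 2, 4, 3, 1).

Fulton essential set (3 of the 8 Rothe cells):

[(1, 4, 0), (3, 3, 1), (4, 1, 0)]


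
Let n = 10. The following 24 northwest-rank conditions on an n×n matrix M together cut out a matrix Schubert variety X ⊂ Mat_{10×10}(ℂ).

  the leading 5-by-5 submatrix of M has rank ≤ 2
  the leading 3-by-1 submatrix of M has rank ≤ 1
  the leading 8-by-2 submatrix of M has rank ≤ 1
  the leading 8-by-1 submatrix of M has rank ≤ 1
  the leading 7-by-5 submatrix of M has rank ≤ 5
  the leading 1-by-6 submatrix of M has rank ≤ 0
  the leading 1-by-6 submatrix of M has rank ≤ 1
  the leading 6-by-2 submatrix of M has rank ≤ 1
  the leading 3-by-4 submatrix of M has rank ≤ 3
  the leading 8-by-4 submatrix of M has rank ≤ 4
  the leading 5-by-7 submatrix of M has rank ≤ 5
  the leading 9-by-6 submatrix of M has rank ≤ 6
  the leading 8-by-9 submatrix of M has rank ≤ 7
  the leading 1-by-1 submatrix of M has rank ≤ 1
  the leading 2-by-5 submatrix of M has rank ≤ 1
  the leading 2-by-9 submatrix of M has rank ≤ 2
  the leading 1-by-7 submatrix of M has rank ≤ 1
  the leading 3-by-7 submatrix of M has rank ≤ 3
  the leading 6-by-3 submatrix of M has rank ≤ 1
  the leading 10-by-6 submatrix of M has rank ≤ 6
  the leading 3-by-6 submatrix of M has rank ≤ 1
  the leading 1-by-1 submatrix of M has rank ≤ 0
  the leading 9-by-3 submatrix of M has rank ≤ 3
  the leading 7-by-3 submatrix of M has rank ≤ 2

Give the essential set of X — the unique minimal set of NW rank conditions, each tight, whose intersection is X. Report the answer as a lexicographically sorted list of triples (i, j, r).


Reconstructing r_w from the 24 given conditions:

  i=1: 0 0 0 0 0 0 1 1 1 1
  i=2: 1 1 1 1 1 1 2 2 2 2
  i=3: 1 1 1 1 1 1 2 3 3 3
  i=4: 1 1 1 2 2 2 3 4 4 4
  i=5: 1 1 1 2 2 3 4 5 5 5
  i=6: 1 1 1 2 3 4 5 6 6 6
  i=7: 1 1 2 3 4 5 6 7 7 7
  i=8: 1 1 2 3 4 5 6 7 7 8
  i=9: 1 2 3 4 5 6 7 8 8 9
  i=10: 1 2 3 4 5 6 7 8 9 10

the unique w with this rank table is (7, 1, 8, 4, 6, 5, 3, 10, 2, 9).

Fulton essential set (6 of the 21 Rothe cells):

[(1, 6, 0), (3, 6, 1), (5, 5, 2), (6, 3, 1), (8, 2, 1), (8, 9, 7)]


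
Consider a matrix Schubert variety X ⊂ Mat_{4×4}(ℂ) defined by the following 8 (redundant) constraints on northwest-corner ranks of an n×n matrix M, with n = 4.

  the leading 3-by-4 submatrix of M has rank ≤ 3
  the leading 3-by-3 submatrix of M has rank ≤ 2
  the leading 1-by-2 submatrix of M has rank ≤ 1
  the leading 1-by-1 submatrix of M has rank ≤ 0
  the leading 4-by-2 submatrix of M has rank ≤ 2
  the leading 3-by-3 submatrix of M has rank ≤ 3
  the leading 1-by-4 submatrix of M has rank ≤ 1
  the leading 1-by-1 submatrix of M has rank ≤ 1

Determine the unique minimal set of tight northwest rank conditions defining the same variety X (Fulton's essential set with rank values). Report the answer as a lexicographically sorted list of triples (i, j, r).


Recovering R(i,j) via the rank-extension bound from the 8 conditions:

  i=1: 0 1 1 1
  i=2: 1 2 2 2
  i=3: 1 2 2 3
  i=4: 1 2 3 4

so w = (2, 1, 4, 3).

ℓ(w)=2; the 2 essential cells (i,j,r):

[(1, 1, 0), (3, 3, 2)]


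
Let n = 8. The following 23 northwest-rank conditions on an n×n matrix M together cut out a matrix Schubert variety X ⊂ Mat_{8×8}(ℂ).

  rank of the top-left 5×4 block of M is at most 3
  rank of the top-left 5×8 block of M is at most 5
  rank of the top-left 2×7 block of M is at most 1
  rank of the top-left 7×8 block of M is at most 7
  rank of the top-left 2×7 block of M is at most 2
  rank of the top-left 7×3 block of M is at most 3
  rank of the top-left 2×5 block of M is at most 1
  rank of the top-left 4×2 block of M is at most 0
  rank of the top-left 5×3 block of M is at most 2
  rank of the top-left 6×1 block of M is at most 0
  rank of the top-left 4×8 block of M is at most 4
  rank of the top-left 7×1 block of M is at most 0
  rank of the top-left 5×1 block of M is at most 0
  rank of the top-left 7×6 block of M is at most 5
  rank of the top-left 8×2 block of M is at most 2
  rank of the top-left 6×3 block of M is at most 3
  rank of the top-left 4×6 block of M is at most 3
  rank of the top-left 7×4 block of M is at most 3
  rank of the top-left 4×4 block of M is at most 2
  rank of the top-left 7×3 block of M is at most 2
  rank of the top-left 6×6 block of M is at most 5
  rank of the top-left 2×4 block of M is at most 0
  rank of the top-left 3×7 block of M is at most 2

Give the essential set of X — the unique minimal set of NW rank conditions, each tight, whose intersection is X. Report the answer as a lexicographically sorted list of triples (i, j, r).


Reconstructing r_w from the 23 given conditions:

  row 1: 0  0  0  0  1  1  1  1
  row 2: 0  0  0  0  1  1  1  2
  row 3: 0  0  1  1  2  2  2  3
  row 4: 0  0  1  2  3  3  3  4
  row 5: 0  1  2  3  4  4  4  5
  row 6: 0  1  2  3  4  5  5  6
  row 7: 0  1  2  3  4  5  6  7
  row 8: 1  2  3  4  5  6  7  8

hence w(1..8) = (5, 8, 3, 4, 2, 6, 7, 1).

Fulton essential set (4 of the 17 Rothe cells):

[(2, 4, 0), (2, 7, 1), (4, 2, 0), (7, 1, 0)]


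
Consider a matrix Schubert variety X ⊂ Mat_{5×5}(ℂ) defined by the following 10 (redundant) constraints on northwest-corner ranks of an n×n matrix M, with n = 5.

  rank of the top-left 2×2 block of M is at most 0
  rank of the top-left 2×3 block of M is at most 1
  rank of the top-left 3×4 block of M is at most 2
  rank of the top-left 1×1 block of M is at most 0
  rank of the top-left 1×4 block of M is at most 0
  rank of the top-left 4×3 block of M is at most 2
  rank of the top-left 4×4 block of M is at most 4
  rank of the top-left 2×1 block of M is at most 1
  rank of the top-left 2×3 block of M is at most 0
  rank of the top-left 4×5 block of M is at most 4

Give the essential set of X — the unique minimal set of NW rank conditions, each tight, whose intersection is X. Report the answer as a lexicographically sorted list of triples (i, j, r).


Rank table r_w(5×5) implied by the 10 constraints:

  i=1: 0  0  0  0  1
  i=2: 0  0  0  1  2
  i=3: 1  1  1  2  3
  i=4: 1  2  2  3  4
  i=5: 1  2  3  4  5

reading off 1-entries of Δ²R: w = (5, 4, 1, 2, 3).

Rothe diagram D(w) (7 cells), 2 SE-corners (essential conditions):

[(1, 4, 0), (2, 3, 0)]


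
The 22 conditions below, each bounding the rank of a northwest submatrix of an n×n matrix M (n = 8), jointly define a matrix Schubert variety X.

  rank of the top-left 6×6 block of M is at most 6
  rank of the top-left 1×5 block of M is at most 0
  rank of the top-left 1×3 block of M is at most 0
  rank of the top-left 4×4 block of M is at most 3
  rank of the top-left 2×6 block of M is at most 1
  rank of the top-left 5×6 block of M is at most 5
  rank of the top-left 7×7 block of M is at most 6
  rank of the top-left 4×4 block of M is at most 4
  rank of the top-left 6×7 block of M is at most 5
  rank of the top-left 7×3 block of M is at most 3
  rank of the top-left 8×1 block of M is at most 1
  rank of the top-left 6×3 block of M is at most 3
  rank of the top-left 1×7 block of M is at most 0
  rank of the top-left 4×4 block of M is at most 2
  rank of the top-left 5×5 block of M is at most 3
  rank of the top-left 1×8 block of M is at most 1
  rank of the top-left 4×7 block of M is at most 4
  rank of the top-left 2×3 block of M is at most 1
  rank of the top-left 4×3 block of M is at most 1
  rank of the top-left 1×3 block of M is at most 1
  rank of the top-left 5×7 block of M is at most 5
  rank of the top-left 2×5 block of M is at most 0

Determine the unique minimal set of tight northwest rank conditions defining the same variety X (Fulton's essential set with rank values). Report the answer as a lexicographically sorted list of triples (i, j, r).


Computing R[i][j] = min implied NW-rank bound (n=8, 22 conditions):

  0 | 0 | 0 | 0 | 0 | 0 | 0 | 1
  0 | 0 | 0 | 0 | 0 | 1 | 1 | 2
  1 | 1 | 1 | 1 | 1 | 2 | 2 | 3
  1 | 1 | 1 | 2 | 2 | 3 | 3 | 4
  1 | 2 | 2 | 3 | 3 | 4 | 4 | 5
  1 | 2 | 3 | 4 | 4 | 5 | 5 | 6
  1 | 2 | 3 | 4 | 5 | 6 | 6 | 7
  1 | 2 | 3 | 4 | 5 | 6 | 7 | 8

giving w = (8, 6, 1, 4, 2, 3, 5, 7) via Δ²R.

|D(w)|=14, |Ess(w)|=3:

[(1, 7, 0), (2, 5, 0), (4, 3, 1)]


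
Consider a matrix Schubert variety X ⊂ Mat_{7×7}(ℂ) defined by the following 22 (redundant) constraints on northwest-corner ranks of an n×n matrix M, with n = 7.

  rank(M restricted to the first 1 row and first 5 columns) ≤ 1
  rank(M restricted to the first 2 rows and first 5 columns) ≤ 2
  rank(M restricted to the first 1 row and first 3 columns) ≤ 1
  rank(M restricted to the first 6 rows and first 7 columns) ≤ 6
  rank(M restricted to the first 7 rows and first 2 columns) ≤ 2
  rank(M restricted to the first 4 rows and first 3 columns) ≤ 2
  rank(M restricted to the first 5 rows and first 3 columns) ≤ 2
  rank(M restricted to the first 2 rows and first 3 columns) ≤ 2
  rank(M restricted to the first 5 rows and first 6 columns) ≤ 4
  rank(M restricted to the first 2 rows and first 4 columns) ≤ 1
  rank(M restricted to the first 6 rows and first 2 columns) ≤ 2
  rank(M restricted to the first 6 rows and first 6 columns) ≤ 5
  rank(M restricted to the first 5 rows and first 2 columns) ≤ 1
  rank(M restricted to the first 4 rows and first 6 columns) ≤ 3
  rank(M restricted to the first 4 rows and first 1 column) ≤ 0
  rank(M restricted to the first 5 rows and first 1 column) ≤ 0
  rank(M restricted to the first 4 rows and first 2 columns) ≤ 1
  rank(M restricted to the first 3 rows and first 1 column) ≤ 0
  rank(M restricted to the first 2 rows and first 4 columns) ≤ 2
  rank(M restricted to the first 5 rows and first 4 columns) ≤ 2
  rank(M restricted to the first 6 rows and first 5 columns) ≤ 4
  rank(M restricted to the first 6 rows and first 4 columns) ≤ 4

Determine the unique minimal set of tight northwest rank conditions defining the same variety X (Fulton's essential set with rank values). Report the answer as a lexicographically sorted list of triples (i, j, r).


Propagating the 22 rank bounds to every northwest block:

  row 1: 0 1 1 1 1 1 1
  row 2: 0 1 1 1 2 2 2
  row 3: 0 1 2 2 3 3 3
  row 4: 0 1 2 2 3 3 4
  row 5: 0 1 2 2 3 4 5
  row 6: 1 2 3 3 4 5 6
  row 7: 1 2 3 4 5 6 7

reading off 1-entries of Δ²R: w = (2, 5, 3, 7, 6, 1, 4).

Rothe diagram D(w) (10 cells), 4 SE-corners (essential conditions):

[(2, 4, 1), (4, 6, 3), (5, 1, 0), (5, 4, 2)]


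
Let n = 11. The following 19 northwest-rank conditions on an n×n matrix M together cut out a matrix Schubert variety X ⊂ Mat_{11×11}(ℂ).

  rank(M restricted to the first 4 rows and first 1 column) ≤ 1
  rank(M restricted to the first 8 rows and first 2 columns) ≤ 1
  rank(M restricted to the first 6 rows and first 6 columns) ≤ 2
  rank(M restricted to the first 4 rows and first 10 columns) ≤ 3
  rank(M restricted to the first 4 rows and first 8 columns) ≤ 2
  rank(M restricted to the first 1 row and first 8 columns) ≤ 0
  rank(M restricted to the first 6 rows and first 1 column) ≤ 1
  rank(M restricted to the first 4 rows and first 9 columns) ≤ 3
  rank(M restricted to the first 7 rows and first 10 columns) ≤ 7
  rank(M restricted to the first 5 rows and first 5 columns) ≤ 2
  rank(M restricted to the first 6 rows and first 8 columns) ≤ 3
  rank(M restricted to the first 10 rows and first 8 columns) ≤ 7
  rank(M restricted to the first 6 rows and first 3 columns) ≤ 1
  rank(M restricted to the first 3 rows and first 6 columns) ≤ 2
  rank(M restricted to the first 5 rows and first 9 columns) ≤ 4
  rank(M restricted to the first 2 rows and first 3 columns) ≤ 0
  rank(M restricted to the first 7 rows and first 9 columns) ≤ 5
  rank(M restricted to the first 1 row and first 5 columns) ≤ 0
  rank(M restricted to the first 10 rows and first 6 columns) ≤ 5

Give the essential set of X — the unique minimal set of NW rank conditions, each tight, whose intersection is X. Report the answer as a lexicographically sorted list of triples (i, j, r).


The tightest implied rank at each (i,j), from the 19 conditions:

  0, 0, 0, 0, 0, 0, 0, 0, 1, 1, 1
  0, 0, 0, 1, 1, 1, 1, 1, 2, 2, 2
  1, 1, 1, 2, 2, 2, 2, 2, 3, 3, 3
  1, 1, 1, 2, 2, 2, 2, 2, 3, 3, 4
  1, 1, 1, 2, 2, 2, 3, 3, 4, 4, 5
  1, 1, 1, 2, 2, 2, 3, 3, 4, 5, 6
  1, 1, 2, 3, 3, 3, 4, 4, 5, 6, 7
  1, 1, 2, 3, 4, 4, 5, 5, 6, 7, 8
  1, 2, 3, 4, 5, 5, 6, 6, 7, 8, 9
  1, 2, 3, 4, 5, 5, 6, 7, 8, 9, 10
  1, 2, 3, 4, 5, 6, 7, 8, 9, 10, 11

the unique w with this rank table is (9, 4, 1, 11, 7, 10, 3, 5, 2, 8, 6).

|D(w)|=30, |Ess(w)|=9:

[(1, 8, 0), (2, 3, 0), (4, 8, 2), (4, 10, 3), (6, 3, 1), (6, 6, 2), (6, 8, 3), (8, 2, 1), (10, 6, 5)]


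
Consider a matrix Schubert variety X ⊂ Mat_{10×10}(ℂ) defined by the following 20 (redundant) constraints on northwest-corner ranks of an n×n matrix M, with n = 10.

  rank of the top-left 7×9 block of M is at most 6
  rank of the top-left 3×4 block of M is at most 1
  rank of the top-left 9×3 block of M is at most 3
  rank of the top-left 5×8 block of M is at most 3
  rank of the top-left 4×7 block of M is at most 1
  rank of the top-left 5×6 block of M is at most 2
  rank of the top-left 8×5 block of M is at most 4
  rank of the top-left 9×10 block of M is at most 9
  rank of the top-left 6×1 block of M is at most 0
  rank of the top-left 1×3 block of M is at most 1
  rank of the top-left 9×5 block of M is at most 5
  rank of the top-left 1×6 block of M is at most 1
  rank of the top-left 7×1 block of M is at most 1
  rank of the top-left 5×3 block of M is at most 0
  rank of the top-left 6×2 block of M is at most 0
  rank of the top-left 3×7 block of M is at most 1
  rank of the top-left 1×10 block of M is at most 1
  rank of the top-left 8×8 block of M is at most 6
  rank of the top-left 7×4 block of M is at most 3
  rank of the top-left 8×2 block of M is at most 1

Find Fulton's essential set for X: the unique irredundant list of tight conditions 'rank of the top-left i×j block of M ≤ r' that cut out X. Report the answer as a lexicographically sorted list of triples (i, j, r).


Reconstructing r_w from the 20 given conditions:

  R[1]: 0, 0, 0, 1, 1, 1, 1, 1, 1, 1
  R[2]: 0, 0, 0, 1, 1, 1, 1, 2, 2, 2
  R[3]: 0, 0, 0, 1, 1, 1, 1, 2, 3, 3
  R[4]: 0, 0, 0, 1, 1, 1, 1, 2, 3, 4
  R[5]: 0, 0, 0, 1, 2, 2, 2, 3, 4, 5
  R[6]: 0, 0, 1, 2, 3, 3, 3, 4, 5, 6
  R[7]: 1, 1, 2, 3, 4, 4, 4, 5, 6, 7
  R[8]: 1, 1, 2, 3, 4, 5, 5, 6, 7, 8
  R[9]: 1, 2, 3, 4, 5, 6, 6, 7, 8, 9
  R[10]: 1, 2, 3, 4, 5, 6, 7, 8, 9, 10

so w = (4, 8, 9, 10, 5, 3, 1, 6, 2, 7).

4 SE-corners of the 27-cell Rothe diagram give Ess(w):

[(4, 7, 1), (5, 3, 0), (6, 2, 0), (8, 2, 1)]


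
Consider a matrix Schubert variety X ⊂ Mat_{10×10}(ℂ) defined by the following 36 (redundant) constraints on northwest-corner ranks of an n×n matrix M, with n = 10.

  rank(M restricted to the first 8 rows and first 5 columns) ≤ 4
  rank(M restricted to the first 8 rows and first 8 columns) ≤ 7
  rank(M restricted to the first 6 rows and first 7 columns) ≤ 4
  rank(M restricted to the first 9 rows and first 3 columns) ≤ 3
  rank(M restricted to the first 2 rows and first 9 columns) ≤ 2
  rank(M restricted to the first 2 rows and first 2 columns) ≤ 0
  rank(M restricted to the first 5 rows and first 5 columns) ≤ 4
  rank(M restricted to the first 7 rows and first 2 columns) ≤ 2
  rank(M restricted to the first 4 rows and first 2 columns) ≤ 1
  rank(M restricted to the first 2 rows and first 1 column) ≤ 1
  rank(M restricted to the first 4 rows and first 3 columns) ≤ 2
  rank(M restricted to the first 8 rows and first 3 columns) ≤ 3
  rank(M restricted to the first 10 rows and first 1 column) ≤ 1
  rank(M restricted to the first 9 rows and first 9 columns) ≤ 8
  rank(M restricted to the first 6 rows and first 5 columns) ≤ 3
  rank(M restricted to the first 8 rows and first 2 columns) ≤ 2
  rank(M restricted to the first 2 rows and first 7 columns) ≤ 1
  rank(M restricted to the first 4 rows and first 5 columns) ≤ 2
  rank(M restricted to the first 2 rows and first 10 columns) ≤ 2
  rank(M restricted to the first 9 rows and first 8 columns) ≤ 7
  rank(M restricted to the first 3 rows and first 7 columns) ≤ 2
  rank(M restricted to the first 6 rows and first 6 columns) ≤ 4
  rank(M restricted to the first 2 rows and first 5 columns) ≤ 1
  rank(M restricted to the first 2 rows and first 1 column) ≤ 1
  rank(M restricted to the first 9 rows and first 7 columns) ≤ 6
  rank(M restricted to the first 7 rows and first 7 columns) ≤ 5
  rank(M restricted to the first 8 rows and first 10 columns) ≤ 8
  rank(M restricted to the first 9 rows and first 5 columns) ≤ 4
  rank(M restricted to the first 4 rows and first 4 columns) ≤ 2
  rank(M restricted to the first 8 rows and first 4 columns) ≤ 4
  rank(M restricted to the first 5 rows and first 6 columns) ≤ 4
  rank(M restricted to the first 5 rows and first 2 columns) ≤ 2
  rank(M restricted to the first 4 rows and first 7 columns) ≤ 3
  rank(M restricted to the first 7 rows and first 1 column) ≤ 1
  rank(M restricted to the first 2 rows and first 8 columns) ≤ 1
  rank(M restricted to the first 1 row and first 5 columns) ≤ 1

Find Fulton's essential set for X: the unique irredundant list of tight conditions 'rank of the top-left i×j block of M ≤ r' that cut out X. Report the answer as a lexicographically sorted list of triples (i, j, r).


The tightest implied rank at each (i,j), from the 36 conditions:

  i=1: 0 0 1 1 1 1 1 1 1 1
  i=2: 0 0 1 1 1 1 1 1 2 2
  i=3: 1 1 2 2 2 2 2 2 3 3
  i=4: 1 1 2 2 2 3 3 3 4 4
  i=5: 1 2 3 3 3 4 4 4 5 5
  i=6: 1 2 3 3 3 4 4 5 6 6
  i=7: 1 2 3 4 4 5 5 6 7 7
  i=8: 1 2 3 4 4 5 6 7 8 8
  i=9: 1 2 3 4 4 5 6 7 8 9
  i=10: 1 2 3 4 5 6 7 8 9 10

so w = (3, 9, 1, 6, 2, 8, 4, 7, 10, 5).

|D(w)|=17, |Ess(w)|=7:

[(2, 2, 0), (2, 8, 1), (4, 2, 1), (4, 5, 2), (6, 5, 3), (6, 7, 4), (9, 5, 4)]


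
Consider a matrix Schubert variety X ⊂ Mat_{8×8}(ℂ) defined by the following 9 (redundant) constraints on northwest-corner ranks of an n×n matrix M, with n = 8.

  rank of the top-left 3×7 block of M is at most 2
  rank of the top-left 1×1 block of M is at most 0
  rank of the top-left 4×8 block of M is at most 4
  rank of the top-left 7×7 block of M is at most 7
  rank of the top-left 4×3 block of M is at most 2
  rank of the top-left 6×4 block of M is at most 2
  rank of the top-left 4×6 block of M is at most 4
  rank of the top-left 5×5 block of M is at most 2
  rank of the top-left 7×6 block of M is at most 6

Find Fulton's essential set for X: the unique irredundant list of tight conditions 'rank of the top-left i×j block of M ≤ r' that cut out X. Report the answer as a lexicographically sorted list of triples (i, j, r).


Propagating the 9 rank bounds to every northwest block:

  0  1  1  1  1  1  1  1
  1  2  2  2  2  2  2  2
  1  2  2  2  2  2  2  3
  1  2  2  2  2  3  3  4
  1  2  2  2  2  3  4  5
  1  2  2  2  3  4  5  6
  1  2  3  3  4  5  6  7
  1  2  3  4  5  6  7  8

giving w = (2, 1, 8, 6, 7, 5, 3, 4) via Δ²R.

D(w) has 14 cells with 4 SE-corners; essential set:

[(1, 1, 0), (3, 7, 2), (5, 5, 2), (6, 4, 2)]


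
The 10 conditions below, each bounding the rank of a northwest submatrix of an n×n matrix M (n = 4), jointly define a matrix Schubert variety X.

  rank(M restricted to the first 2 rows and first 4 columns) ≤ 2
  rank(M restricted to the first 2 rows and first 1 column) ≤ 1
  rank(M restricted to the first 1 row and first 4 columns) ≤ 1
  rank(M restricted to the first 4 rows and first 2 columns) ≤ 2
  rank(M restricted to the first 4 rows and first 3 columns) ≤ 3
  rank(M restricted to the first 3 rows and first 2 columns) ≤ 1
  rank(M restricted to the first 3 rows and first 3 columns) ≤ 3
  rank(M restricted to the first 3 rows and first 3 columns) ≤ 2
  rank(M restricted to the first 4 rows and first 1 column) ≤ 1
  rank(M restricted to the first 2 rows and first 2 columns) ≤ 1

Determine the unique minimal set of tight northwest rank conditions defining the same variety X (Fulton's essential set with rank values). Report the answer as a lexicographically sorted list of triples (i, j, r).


Computing R[i][j] = min implied NW-rank bound (n=4, 10 conditions):

  1 | 1 | 1 | 1
  1 | 1 | 2 | 2
  1 | 1 | 2 | 3
  1 | 2 | 3 | 4

second differences of R give the permutation w = (1, 3, 4, 2).

ℓ(w)=2; the 1 essential cell (i,j,r):

[(3, 2, 1)]
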